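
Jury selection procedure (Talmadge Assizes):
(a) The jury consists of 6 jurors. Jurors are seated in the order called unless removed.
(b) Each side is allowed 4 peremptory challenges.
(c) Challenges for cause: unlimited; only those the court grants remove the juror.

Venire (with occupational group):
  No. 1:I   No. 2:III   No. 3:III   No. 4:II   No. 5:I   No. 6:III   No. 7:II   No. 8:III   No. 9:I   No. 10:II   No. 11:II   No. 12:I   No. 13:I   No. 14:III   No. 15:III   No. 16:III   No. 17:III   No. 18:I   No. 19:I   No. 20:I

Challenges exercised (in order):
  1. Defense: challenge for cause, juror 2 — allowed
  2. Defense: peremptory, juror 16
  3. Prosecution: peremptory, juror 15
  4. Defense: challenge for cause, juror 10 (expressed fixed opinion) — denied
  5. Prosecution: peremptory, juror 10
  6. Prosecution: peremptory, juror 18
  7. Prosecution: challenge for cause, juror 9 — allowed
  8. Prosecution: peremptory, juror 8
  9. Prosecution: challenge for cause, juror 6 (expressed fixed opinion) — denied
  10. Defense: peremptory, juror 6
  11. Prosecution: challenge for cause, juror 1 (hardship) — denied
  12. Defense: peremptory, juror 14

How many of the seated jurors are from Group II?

3

Removed: #2, #6, #8, #9, #10, #14, #15, #16, #18.
Seated jurors 1–6: #1, #3, #4, #5, #7, #11.
Of those, in Group II: #4, #7, #11 → 3.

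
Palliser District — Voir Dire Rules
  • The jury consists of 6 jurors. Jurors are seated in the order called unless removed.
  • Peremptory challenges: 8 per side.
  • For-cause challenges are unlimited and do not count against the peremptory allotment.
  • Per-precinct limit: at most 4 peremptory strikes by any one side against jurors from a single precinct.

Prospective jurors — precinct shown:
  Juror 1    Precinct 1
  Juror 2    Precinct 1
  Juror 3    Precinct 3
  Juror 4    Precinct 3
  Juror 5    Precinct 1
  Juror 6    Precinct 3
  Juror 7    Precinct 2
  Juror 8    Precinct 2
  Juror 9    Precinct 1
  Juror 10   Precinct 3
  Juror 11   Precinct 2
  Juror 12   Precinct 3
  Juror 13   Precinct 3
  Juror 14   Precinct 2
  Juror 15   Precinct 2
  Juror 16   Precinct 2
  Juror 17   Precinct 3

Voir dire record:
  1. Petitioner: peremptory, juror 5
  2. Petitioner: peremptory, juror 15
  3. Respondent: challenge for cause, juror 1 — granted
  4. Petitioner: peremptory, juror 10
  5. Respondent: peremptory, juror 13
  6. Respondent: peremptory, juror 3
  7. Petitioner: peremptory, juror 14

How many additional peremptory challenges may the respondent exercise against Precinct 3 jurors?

Respondent peremptories so far: #13, #3 — 2 of 8 used, 6 left overall.
Against Precinct 3: #13, #3 — 2 used; per-precinct cap 4 leaves 2.
Binding limit: min(6, 2) = 2.

2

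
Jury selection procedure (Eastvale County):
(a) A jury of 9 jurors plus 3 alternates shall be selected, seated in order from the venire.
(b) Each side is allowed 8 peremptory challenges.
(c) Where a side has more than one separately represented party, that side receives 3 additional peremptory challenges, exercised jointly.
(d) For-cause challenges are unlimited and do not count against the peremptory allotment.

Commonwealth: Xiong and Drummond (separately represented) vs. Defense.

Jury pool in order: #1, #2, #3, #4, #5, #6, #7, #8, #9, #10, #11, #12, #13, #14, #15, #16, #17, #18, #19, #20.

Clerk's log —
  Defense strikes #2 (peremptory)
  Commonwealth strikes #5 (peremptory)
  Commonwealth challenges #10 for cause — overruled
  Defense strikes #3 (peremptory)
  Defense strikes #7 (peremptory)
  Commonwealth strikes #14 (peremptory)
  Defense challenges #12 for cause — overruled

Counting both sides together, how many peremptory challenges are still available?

Commonwealth allotment: 8 base + 3 multi-party = 11. Defense allotment: 8.
Commonwealth peremptories used: #5, #14 — 2 (the for-cause on #10 doesn't count).
Defense peremptories used: #2, #3, #7 — 3 (the for-cause on #12 doesn't count).
Remaining: (11 − 2) + (8 − 3) = 14.

14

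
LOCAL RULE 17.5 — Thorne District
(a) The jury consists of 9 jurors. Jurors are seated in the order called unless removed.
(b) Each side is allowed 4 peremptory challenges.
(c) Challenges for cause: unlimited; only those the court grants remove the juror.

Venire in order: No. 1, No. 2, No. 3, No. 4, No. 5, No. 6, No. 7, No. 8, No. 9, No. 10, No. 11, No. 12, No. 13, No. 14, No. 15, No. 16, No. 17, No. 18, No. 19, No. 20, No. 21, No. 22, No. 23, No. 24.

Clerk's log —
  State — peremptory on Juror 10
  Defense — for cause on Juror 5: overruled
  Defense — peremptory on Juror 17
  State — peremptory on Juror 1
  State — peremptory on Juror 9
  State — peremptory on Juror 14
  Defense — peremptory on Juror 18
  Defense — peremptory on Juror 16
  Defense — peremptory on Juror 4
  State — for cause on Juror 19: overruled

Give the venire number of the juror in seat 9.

Removed: #1, #4, #9, #10, #14, #16, #17, #18. (#5, #19 stay — for-cause denied.)
Filling seats in venire order through position 9: #2, #3, #5, #6, #7, #8, #11, #12, #13.
So seat 9 is #13.

13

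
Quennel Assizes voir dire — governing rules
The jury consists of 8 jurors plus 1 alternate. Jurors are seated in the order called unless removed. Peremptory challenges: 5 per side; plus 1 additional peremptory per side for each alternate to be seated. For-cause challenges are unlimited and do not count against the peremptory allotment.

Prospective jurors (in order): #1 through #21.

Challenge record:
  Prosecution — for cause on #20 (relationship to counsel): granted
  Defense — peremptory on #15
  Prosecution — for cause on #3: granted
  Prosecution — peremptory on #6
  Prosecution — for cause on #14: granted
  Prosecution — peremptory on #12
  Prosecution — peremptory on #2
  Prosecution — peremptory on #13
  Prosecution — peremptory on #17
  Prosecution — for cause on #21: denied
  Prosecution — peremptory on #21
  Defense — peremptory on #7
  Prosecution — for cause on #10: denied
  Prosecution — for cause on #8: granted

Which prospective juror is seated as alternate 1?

Removed: #2, #3, #6, #7, #8, #12, #13, #14, #15, #17, #20, #21. (#10 stays — for-cause denied.)
Seating in order: seats 1–8 → #1, #4, #5, #9, #10, #11, #16, #18; alternates → #19.
So alternate 1 is #19.

19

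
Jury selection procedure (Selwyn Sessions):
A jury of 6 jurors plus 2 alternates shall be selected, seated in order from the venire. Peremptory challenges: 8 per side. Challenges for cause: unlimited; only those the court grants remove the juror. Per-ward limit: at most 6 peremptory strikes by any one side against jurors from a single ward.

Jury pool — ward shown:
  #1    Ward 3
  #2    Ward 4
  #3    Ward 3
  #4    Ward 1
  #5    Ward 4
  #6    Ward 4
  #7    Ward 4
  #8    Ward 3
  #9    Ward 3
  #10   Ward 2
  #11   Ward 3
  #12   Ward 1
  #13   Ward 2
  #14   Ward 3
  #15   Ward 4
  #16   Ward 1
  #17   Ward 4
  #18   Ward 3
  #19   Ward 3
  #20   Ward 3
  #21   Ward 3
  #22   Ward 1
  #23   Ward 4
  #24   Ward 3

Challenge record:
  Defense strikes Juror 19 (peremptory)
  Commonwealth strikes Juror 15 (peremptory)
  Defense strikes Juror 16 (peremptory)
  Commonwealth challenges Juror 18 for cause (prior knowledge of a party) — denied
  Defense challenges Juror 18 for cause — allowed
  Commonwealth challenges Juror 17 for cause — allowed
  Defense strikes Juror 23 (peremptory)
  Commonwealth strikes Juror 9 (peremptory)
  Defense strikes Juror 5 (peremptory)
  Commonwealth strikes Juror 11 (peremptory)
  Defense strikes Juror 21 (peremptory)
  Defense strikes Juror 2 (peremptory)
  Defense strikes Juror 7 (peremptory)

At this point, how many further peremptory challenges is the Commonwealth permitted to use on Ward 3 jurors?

Commonwealth peremptories so far: #15, #9, #11 — 3 of 8 used, 5 left overall.
Against Ward 3: #9, #11 — 2 used; per-ward cap 6 leaves 4.
Binding limit: min(5, 4) = 4.

4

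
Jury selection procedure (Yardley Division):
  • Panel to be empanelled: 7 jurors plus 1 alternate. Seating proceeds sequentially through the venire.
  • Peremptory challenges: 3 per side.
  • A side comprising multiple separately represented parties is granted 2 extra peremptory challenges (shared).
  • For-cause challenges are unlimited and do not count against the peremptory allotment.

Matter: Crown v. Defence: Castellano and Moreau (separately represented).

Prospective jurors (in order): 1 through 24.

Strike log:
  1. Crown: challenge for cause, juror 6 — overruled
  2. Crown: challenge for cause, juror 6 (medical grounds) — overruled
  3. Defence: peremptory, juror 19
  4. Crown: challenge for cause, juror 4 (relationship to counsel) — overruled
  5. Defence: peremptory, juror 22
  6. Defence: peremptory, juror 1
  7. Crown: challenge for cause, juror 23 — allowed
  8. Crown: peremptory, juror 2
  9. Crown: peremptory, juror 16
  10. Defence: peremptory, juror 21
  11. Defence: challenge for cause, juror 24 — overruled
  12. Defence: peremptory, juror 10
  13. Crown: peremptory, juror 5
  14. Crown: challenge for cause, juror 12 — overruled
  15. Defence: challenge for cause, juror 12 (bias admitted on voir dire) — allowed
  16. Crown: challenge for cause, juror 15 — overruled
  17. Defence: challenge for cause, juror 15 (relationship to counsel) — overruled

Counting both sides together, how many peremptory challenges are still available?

0

Crown allotment: 3. Defence allotment: 3 base + 2 multi-party = 5.
Crown peremptories used: #2, #16, #5 — 3 (for-cause on #6, #6, #4, #23, #12, #15 don't count).
Defence peremptories used: #19, #22, #1, #21, #10 — 5 (for-cause on #24, #12, #15 don't count).
Remaining: (3 − 3) + (5 − 5) = 0.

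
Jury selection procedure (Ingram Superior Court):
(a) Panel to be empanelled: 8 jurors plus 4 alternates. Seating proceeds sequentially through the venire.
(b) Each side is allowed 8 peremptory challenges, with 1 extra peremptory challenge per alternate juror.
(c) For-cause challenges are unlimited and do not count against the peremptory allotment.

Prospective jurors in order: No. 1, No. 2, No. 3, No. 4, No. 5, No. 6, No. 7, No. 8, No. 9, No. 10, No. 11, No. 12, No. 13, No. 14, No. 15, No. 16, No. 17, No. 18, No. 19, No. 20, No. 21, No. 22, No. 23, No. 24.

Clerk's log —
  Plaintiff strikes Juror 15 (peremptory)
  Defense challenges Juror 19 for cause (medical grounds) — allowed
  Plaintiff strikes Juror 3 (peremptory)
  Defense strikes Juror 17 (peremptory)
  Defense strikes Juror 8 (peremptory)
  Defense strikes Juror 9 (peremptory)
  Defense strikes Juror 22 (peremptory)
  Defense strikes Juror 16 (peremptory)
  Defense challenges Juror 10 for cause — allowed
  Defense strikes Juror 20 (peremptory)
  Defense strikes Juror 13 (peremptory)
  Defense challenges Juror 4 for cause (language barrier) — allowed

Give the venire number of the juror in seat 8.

Removed: #3, #4, #8, #9, #10, #13, #15, #16, #17, #19, #20, #22.
Seating in order: seats 1–8 → #1, #2, #5, #6, #7, #11, #12, #14; alternates → #18, #21, #23, #24.
So seat 8 is #14.

14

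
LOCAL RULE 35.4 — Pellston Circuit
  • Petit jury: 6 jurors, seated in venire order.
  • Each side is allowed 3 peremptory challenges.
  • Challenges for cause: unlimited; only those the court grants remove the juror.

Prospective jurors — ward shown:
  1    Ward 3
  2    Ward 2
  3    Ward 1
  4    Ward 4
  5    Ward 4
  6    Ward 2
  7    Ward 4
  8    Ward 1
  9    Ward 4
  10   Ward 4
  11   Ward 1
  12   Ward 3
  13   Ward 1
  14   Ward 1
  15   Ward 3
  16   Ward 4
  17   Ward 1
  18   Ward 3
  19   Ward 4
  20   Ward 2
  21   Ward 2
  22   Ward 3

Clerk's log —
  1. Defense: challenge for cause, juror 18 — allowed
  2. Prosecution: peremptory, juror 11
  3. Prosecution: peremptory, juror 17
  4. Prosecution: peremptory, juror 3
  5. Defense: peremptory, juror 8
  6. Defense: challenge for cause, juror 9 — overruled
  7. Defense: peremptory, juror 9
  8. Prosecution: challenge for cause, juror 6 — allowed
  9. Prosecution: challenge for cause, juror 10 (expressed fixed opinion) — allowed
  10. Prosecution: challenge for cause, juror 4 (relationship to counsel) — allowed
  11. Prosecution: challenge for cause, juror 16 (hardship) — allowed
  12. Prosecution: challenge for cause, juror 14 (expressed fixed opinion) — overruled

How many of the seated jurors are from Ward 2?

1

Removed: #3, #4, #6, #8, #9, #10, #11, #16, #17, #18.
Seated jurors 1–6: #1, #2, #5, #7, #12, #13.
Of those, in Ward 2: #2 → 1.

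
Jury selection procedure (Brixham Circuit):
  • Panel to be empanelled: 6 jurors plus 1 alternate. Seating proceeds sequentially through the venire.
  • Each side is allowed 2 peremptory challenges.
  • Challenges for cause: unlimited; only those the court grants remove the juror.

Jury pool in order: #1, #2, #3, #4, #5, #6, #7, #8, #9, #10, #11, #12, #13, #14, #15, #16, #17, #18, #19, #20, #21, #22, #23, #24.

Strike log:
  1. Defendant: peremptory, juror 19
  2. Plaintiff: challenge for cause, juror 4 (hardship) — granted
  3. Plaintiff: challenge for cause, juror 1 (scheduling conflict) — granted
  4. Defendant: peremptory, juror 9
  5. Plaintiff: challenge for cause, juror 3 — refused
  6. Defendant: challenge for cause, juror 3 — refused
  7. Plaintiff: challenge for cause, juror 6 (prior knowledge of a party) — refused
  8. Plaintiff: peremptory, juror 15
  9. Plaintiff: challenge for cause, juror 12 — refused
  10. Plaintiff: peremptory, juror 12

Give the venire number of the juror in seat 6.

Removed: #1, #4, #9, #12, #15, #19. (#3, #6 stay — for-cause denied.)
Seating in order: seats 1–6 → #2, #3, #5, #6, #7, #8; alternates → #10.
So seat 6 is #8.

8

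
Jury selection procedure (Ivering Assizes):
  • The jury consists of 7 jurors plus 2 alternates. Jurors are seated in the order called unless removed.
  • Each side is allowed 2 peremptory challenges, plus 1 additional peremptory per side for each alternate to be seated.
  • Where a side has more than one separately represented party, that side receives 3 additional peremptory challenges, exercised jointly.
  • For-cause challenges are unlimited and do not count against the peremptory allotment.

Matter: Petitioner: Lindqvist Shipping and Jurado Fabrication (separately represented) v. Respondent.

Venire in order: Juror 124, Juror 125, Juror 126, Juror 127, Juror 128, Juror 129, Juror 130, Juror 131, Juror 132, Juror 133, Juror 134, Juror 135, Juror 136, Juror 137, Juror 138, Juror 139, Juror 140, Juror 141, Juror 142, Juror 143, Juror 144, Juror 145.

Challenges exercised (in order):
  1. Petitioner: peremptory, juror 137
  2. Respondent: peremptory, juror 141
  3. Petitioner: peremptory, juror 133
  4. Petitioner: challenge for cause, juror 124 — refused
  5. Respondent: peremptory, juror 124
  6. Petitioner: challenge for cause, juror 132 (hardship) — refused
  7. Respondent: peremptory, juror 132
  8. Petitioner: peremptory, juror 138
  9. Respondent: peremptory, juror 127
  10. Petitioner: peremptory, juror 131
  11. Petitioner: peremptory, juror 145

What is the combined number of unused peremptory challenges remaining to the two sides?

Petitioner allotment: 2 base + 1 × 2 alternates + 3 multi-party = 7. Respondent allotment: 2 base + 1 × 2 alternates = 4.
Petitioner peremptories used: #137, #133, #138, #131, #145 — 5 (for-cause on #124, #132 don't count).
Respondent peremptories used: #141, #124, #132, #127 — 4.
Remaining: (7 − 5) + (4 − 4) = 2.

2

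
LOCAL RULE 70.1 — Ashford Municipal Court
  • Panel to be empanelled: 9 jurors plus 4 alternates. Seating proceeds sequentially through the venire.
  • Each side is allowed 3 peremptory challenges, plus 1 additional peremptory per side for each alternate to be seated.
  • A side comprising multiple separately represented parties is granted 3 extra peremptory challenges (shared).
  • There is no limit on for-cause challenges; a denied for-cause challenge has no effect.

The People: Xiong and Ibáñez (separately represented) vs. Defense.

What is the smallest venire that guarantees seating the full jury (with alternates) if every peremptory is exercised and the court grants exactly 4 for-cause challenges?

34

Seats to fill: 9 + 4 alternates = 13.
Peremptories — The People: 3 + 1×4 + 3 = 10; Defense: 3 + 1×4 = 7; total 17.
For-cause removals: 4.
Minimum venire: 13 + 17 + 4 = 34.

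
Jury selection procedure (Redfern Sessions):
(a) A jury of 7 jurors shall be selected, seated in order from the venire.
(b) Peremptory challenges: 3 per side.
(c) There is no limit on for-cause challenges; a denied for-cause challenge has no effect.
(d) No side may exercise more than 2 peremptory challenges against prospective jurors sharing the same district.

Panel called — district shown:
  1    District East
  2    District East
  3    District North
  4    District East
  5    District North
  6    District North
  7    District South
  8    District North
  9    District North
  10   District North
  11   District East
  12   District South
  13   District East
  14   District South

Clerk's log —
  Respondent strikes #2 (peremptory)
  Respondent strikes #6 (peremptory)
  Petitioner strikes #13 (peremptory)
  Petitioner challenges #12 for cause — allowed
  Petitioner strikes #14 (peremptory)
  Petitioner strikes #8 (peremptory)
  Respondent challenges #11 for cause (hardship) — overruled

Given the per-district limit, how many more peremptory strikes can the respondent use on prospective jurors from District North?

Respondent peremptories so far: #2, #6 — 2 of 3 used, 1 left overall.
Against District North: #6 — 1 used; per-district cap 2 leaves 1.
Binding limit: min(1, 1) = 1.

1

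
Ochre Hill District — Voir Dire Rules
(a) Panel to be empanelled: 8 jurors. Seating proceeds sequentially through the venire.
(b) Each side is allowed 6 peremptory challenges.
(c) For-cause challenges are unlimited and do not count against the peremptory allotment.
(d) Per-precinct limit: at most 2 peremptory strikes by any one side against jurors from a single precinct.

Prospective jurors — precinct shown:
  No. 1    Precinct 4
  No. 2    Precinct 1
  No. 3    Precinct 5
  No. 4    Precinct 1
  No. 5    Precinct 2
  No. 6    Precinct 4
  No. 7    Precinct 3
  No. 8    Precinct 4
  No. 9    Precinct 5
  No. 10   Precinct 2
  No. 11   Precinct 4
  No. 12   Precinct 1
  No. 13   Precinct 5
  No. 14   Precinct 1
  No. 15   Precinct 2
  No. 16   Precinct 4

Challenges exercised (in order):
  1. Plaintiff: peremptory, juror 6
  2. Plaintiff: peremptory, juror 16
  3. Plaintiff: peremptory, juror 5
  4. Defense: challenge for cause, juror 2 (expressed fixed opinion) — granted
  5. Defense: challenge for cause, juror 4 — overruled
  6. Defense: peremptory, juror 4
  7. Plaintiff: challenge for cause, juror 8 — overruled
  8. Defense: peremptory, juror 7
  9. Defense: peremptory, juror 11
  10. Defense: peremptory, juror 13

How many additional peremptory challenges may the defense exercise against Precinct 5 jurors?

1

Defense peremptories so far: #4, #7, #11, #13 — 4 of 6 used, 2 left overall.
Against Precinct 5: #13 — 1 used; per-precinct cap 2 leaves 1.
Binding limit: min(2, 1) = 1.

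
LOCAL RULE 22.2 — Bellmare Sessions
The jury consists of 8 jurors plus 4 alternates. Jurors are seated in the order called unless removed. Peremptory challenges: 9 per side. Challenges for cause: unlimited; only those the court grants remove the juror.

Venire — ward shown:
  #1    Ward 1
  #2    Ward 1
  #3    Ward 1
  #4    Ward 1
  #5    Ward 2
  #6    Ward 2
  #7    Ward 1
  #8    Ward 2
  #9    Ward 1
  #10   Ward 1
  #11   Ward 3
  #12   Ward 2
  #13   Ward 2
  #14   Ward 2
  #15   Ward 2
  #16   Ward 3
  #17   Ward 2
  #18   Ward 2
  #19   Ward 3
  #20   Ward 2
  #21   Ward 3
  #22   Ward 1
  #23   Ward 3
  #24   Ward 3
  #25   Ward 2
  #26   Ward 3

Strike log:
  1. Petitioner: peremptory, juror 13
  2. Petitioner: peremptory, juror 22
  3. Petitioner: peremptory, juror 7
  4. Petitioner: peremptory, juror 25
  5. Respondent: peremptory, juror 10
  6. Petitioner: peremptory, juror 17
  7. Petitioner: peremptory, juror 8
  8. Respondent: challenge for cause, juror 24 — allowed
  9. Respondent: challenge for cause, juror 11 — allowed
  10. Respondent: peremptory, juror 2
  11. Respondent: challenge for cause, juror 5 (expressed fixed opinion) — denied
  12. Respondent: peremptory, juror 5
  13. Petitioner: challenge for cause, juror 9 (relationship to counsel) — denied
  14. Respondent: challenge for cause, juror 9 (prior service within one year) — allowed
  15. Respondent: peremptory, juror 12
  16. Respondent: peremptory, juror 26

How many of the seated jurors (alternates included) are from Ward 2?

5

Removed: #2, #5, #7, #8, #9, #10, #11, #12, #13, #17, #22, #24, #25, #26.
Seated (12 incl. alternates): #1, #3, #4, #6, #14, #15, #16, #18, #19, #20, #21, #23.
Of those, in Ward 2: #6, #14, #15, #18, #20 → 5.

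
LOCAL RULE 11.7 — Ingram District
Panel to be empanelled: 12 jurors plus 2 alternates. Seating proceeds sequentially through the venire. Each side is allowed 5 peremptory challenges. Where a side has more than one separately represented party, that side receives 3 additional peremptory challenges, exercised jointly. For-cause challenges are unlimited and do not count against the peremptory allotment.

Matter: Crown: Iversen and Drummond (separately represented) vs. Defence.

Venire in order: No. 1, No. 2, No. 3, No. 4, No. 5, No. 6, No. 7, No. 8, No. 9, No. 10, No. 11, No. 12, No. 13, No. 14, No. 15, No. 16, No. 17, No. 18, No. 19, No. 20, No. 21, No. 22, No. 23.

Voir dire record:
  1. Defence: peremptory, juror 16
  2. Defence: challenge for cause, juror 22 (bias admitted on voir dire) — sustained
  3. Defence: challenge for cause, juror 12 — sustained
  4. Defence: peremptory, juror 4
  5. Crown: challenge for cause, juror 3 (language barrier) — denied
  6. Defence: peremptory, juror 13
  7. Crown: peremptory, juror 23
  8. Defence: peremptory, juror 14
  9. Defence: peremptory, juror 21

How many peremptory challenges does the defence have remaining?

Defence allotment: 5.
Defence peremptories used: #16, #4, #13, #14, #21 — 5 (for-cause on #22, #12 don't count).
Remaining: 5 − 5 = 0.

0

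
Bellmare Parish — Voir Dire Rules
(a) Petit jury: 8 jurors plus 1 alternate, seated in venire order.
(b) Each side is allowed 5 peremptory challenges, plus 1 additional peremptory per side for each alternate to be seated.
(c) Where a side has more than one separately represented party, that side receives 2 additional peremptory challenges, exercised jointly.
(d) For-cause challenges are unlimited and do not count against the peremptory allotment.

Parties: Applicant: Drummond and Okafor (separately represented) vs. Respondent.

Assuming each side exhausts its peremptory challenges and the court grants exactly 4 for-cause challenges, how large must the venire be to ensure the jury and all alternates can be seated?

27

Seats to fill: 8 + 1 alternates = 9.
Peremptories — Applicant: 5 + 1×1 + 2 = 8; Respondent: 5 + 1×1 = 6; total 14.
For-cause removals: 4.
Minimum venire: 9 + 14 + 4 = 27.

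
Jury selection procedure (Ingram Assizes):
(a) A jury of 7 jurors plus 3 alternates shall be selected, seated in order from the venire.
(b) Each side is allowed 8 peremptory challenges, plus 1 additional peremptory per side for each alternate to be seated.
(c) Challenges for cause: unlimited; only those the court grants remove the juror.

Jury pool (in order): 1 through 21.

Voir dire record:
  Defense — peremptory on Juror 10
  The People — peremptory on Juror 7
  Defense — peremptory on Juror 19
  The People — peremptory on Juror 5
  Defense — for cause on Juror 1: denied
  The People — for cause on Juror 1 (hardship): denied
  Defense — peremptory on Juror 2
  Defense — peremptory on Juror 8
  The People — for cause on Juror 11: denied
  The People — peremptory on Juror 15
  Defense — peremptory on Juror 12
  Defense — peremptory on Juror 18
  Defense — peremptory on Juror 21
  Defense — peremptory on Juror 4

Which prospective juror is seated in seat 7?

Removed: #2, #4, #5, #7, #8, #10, #12, #15, #18, #19, #21. (#1, #11 stay — for-cause denied.)
Filling seats in venire order through position 7: #1, #3, #6, #9, #11, #13, #14.
So seat 7 is #14.

14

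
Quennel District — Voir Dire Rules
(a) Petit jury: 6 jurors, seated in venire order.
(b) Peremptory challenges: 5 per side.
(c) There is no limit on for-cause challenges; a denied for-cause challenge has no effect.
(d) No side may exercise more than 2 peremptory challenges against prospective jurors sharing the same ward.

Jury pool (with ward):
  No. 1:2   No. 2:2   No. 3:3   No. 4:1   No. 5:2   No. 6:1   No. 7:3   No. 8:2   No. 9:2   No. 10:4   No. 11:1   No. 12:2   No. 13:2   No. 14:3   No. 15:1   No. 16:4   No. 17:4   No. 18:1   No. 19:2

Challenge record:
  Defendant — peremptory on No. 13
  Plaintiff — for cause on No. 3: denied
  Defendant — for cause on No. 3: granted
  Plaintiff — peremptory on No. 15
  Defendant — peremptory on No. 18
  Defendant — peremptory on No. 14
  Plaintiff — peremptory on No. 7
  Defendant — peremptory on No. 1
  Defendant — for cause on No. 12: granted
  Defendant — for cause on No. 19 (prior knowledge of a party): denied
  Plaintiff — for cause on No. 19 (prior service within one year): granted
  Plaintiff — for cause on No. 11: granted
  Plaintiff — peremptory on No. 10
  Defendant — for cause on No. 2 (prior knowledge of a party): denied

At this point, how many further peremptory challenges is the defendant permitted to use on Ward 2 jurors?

0

Defendant peremptories so far: #13, #18, #14, #1 — 4 of 5 used, 1 left overall.
Against Ward 2: #13, #1 — 2 used; per-ward cap 2 leaves 0.
Binding limit: min(1, 0) = 0.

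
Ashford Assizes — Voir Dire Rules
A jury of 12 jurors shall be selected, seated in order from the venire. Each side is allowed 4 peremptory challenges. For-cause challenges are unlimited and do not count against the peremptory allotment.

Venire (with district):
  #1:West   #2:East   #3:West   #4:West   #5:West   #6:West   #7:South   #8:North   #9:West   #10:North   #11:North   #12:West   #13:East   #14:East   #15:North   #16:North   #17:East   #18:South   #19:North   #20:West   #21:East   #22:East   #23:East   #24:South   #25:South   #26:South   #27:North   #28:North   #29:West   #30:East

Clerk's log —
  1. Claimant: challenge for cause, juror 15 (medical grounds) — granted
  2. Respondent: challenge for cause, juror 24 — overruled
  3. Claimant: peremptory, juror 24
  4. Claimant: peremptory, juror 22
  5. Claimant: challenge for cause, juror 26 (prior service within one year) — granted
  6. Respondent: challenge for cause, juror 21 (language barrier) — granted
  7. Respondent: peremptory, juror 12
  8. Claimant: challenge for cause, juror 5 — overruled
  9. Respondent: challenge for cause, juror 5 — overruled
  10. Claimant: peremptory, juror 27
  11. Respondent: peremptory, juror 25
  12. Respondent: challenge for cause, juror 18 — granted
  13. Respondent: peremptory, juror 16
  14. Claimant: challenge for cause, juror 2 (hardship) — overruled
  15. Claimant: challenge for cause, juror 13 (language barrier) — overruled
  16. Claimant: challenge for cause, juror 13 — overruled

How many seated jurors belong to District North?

3

Removed: #12, #15, #16, #18, #21, #22, #24, #25, #26, #27.
Seated jurors 1–12: #1, #2, #3, #4, #5, #6, #7, #8, #9, #10, #11, #13.
Of those, in District North: #8, #10, #11 → 3.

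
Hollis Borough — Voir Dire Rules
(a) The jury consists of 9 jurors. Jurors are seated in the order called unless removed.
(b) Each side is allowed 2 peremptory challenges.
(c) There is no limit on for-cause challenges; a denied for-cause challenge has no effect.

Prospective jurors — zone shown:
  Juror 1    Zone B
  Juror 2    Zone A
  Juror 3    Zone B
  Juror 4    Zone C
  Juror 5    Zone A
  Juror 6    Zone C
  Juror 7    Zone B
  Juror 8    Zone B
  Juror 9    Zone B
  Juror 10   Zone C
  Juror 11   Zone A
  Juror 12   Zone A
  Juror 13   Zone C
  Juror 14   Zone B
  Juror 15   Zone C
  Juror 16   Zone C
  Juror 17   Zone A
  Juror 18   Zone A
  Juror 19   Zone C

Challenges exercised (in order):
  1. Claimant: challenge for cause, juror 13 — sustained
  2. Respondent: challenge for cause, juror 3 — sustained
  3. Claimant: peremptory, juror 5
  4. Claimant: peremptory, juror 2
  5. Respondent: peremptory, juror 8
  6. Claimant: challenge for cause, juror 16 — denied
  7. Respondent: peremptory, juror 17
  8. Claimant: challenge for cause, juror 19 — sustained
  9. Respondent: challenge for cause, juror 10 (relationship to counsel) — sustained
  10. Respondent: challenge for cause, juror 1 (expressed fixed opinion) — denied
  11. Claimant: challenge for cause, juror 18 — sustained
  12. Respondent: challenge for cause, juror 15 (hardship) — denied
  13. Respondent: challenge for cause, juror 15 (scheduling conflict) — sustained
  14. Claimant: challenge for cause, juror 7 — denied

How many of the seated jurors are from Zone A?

2

Removed: #2, #3, #5, #8, #10, #13, #15, #17, #18, #19.
Seated jurors 1–9: #1, #4, #6, #7, #9, #11, #12, #14, #16.
Of those, in Zone A: #11, #12 → 2.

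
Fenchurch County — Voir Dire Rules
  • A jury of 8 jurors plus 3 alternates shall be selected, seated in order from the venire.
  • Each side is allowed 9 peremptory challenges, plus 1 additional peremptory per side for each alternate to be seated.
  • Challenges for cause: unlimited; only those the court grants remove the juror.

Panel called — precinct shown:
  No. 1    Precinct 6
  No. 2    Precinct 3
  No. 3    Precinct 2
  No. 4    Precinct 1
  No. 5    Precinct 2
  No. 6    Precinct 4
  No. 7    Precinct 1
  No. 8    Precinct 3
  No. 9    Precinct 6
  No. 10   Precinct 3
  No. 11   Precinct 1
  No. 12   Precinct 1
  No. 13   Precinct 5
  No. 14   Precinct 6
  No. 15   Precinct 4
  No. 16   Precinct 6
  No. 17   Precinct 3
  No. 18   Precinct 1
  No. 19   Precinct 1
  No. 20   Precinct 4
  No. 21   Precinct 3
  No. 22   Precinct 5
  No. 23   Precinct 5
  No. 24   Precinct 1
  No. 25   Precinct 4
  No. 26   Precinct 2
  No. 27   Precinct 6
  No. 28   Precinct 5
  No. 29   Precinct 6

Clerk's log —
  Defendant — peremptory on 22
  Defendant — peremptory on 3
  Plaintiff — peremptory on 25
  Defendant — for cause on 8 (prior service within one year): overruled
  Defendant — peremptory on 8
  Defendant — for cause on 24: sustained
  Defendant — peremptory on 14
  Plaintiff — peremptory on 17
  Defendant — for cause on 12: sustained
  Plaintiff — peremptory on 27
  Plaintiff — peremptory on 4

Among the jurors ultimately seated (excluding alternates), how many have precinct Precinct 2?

Removed: #3, #4, #8, #12, #14, #17, #22, #24, #25, #27.
Seated jurors 1–8: #1, #2, #5, #6, #7, #9, #10, #11 (alternates #13, #15, #16 not counted).
Of those, in Precinct 2: #5 → 1.

1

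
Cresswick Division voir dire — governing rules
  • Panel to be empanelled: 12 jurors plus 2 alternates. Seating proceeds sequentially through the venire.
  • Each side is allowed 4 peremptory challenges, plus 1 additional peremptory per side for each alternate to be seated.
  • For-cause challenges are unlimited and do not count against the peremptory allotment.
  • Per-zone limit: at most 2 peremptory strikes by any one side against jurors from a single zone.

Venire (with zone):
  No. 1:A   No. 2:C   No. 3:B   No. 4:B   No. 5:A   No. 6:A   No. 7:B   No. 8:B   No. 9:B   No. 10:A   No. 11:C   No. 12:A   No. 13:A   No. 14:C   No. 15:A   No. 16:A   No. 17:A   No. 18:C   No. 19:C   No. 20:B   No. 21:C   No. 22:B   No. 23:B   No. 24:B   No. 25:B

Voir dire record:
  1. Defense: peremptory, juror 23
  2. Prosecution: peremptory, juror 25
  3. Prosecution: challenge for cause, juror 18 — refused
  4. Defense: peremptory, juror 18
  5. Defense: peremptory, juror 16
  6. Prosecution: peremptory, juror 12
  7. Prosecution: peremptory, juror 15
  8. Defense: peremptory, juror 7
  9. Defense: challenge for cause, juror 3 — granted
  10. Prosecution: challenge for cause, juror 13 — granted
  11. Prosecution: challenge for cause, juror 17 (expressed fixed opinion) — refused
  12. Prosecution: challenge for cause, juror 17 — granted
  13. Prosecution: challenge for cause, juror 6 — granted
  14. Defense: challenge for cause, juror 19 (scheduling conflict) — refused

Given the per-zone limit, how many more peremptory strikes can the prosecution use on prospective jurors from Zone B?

Prosecution peremptories so far: #25, #12, #15 — 3 of 6 used, 3 left overall.
Against Zone B: #25 — 1 used; per-zone cap 2 leaves 1.
Binding limit: min(3, 1) = 1.

1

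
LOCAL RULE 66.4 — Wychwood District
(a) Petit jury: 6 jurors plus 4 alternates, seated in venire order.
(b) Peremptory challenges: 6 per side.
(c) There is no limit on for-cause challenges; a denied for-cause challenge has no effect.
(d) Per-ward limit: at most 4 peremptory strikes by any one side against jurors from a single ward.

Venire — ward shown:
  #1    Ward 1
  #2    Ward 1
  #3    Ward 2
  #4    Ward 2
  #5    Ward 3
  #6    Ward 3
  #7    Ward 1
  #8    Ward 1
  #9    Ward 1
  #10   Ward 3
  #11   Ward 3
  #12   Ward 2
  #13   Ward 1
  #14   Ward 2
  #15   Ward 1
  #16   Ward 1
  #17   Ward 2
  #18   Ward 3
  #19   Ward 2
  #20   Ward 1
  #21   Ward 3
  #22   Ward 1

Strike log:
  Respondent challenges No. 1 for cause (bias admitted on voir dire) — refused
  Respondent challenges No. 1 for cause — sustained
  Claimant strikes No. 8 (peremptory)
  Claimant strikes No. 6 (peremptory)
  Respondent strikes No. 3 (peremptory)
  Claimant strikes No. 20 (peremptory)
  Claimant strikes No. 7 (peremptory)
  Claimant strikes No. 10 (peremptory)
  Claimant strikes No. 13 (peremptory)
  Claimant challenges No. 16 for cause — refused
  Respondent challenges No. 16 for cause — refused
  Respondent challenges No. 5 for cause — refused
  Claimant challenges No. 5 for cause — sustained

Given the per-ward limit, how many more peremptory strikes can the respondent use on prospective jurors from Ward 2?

Respondent peremptories so far: #3 — 1 of 6 used, 5 left overall.
Against Ward 2: #3 — 1 used; per-ward cap 4 leaves 3.
Binding limit: min(5, 3) = 3.

3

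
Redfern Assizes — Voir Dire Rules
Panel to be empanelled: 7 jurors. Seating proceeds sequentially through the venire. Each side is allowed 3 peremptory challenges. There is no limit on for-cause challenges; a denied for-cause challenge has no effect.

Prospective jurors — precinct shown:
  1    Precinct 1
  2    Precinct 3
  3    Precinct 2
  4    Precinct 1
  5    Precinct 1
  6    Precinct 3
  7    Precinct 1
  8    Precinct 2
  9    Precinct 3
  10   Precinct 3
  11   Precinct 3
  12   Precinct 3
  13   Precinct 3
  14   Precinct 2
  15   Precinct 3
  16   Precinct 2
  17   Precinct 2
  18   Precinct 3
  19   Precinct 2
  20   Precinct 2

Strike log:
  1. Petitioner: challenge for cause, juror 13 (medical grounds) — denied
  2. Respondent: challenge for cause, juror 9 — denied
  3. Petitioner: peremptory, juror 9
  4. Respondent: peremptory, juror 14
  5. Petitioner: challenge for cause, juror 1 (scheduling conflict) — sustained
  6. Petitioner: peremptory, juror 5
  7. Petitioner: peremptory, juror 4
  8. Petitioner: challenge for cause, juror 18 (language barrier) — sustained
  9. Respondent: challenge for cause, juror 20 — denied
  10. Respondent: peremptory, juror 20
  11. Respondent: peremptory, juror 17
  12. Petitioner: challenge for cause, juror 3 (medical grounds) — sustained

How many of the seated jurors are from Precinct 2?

1

Removed: #1, #3, #4, #5, #9, #14, #17, #18, #20.
Seated jurors 1–7: #2, #6, #7, #8, #10, #11, #12.
Of those, in Precinct 2: #8 → 1.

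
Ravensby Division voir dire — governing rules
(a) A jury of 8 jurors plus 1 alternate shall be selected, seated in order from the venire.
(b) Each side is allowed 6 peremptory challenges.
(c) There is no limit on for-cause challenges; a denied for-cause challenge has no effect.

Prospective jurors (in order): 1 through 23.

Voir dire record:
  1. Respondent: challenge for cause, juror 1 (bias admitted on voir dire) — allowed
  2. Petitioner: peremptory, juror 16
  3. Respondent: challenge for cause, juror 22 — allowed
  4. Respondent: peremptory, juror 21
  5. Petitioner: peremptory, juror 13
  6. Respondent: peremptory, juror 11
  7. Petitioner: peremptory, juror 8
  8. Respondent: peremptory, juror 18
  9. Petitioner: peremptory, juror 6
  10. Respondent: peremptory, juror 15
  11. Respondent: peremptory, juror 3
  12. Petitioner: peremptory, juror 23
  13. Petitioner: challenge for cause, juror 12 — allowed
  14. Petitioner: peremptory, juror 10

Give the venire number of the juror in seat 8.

Removed: #1, #3, #6, #8, #10, #11, #12, #13, #15, #16, #18, #21, #22, #23.
Seating in order: seats 1–8 → #2, #4, #5, #7, #9, #14, #17, #19; alternates → #20.
So seat 8 is #19.

19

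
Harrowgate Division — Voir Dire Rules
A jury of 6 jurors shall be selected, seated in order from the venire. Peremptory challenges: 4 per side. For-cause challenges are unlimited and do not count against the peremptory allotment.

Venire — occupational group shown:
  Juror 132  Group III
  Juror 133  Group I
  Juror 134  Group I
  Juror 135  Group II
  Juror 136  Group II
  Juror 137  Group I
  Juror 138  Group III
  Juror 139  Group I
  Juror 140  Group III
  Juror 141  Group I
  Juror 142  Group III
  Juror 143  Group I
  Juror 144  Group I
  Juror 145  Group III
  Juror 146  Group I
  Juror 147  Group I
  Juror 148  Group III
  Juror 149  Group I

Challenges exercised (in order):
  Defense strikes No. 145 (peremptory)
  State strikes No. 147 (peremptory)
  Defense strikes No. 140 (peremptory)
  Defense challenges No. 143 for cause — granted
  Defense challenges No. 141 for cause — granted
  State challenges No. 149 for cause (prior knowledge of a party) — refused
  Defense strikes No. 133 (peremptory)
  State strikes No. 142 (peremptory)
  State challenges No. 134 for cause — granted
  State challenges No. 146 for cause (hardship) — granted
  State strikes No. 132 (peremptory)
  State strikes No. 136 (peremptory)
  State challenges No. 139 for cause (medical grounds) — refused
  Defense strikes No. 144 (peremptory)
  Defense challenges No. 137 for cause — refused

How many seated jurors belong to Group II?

Removed: #132, #133, #134, #136, #140, #141, #142, #143, #144, #145, #146, #147.
Seated jurors 1–6: #135, #137, #138, #139, #148, #149.
Of those, in Group II: #135 → 1.

1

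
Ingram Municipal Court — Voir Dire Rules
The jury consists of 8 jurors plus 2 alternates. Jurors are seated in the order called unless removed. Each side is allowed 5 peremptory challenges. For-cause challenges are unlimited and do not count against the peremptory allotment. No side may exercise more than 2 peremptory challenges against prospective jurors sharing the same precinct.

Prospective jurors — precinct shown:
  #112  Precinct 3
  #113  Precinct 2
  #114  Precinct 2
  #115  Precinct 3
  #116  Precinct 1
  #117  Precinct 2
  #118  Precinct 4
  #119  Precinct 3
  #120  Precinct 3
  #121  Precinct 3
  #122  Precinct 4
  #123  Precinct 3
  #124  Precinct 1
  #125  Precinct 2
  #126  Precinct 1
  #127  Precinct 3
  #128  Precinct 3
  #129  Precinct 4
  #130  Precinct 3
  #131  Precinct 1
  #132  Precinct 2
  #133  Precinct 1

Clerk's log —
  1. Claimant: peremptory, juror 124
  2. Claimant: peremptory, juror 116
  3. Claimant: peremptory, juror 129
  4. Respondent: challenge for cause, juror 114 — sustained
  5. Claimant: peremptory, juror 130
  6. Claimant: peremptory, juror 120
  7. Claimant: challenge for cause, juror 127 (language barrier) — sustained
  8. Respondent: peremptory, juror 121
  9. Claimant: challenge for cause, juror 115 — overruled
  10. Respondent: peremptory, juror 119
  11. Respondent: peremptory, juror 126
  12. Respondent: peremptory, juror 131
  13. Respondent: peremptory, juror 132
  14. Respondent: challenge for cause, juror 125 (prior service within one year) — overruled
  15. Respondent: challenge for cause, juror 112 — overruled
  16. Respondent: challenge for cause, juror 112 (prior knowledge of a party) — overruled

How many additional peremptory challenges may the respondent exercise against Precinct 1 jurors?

Respondent peremptories so far: #121, #119, #126, #131, #132 — 5 of 5 used, 0 left overall.
Against Precinct 1: #126, #131 — 2 used; per-precinct cap 2 leaves 0.
Binding limit: min(0, 0) = 0.

0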